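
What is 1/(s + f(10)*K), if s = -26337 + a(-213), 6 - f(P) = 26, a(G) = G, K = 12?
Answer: -1/26790 ≈ -3.7327e-5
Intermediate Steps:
f(P) = -20 (f(P) = 6 - 1*26 = 6 - 26 = -20)
s = -26550 (s = -26337 - 213 = -26550)
1/(s + f(10)*K) = 1/(-26550 - 20*12) = 1/(-26550 - 240) = 1/(-26790) = -1/26790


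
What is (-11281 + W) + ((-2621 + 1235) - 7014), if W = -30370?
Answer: -50051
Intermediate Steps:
(-11281 + W) + ((-2621 + 1235) - 7014) = (-11281 - 30370) + ((-2621 + 1235) - 7014) = -41651 + (-1386 - 7014) = -41651 - 8400 = -50051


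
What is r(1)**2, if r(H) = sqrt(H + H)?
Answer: 2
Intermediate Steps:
r(H) = sqrt(2)*sqrt(H) (r(H) = sqrt(2*H) = sqrt(2)*sqrt(H))
r(1)**2 = (sqrt(2)*sqrt(1))**2 = (sqrt(2)*1)**2 = (sqrt(2))**2 = 2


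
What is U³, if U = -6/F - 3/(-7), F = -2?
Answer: 13824/343 ≈ 40.303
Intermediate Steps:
U = 24/7 (U = -6/(-2) - 3/(-7) = -6*(-½) - 3*(-⅐) = 3 + 3/7 = 24/7 ≈ 3.4286)
U³ = (24/7)³ = 13824/343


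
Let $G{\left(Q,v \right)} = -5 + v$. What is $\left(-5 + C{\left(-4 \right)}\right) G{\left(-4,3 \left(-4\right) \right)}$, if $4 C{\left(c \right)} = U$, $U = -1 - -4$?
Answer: $\frac{289}{4} \approx 72.25$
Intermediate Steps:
$U = 3$ ($U = -1 + 4 = 3$)
$C{\left(c \right)} = \frac{3}{4}$ ($C{\left(c \right)} = \frac{1}{4} \cdot 3 = \frac{3}{4}$)
$\left(-5 + C{\left(-4 \right)}\right) G{\left(-4,3 \left(-4\right) \right)} = \left(-5 + \frac{3}{4}\right) \left(-5 + 3 \left(-4\right)\right) = - \frac{17 \left(-5 - 12\right)}{4} = \left(- \frac{17}{4}\right) \left(-17\right) = \frac{289}{4}$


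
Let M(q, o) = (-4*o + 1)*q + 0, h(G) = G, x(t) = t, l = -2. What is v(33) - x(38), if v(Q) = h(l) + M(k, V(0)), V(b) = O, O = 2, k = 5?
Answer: -75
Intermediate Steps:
V(b) = 2
M(q, o) = q*(1 - 4*o) (M(q, o) = (1 - 4*o)*q + 0 = q*(1 - 4*o) + 0 = q*(1 - 4*o))
v(Q) = -37 (v(Q) = -2 + 5*(1 - 4*2) = -2 + 5*(1 - 8) = -2 + 5*(-7) = -2 - 35 = -37)
v(33) - x(38) = -37 - 1*38 = -37 - 38 = -75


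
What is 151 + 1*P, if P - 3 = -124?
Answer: 30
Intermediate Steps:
P = -121 (P = 3 - 124 = -121)
151 + 1*P = 151 + 1*(-121) = 151 - 121 = 30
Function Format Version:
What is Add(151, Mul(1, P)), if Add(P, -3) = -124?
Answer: 30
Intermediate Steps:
P = -121 (P = Add(3, -124) = -121)
Add(151, Mul(1, P)) = Add(151, Mul(1, -121)) = Add(151, -121) = 30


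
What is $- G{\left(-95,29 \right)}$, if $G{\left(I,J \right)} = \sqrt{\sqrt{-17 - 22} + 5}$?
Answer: $- \sqrt{5 + i \sqrt{39}} \approx -2.5495 - 1.2247 i$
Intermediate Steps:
$G{\left(I,J \right)} = \sqrt{5 + i \sqrt{39}}$ ($G{\left(I,J \right)} = \sqrt{\sqrt{-39} + 5} = \sqrt{i \sqrt{39} + 5} = \sqrt{5 + i \sqrt{39}}$)
$- G{\left(-95,29 \right)} = - \sqrt{5 + i \sqrt{39}}$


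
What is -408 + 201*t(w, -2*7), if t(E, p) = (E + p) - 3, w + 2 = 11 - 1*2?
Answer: -2418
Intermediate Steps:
w = 7 (w = -2 + (11 - 1*2) = -2 + (11 - 2) = -2 + 9 = 7)
t(E, p) = -3 + E + p
-408 + 201*t(w, -2*7) = -408 + 201*(-3 + 7 - 2*7) = -408 + 201*(-3 + 7 - 14) = -408 + 201*(-10) = -408 - 2010 = -2418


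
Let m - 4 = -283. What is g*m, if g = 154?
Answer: -42966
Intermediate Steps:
m = -279 (m = 4 - 283 = -279)
g*m = 154*(-279) = -42966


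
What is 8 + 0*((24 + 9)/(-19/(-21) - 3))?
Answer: 8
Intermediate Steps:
8 + 0*((24 + 9)/(-19/(-21) - 3)) = 8 + 0*(33/(-19*(-1/21) - 3)) = 8 + 0*(33/(19/21 - 3)) = 8 + 0*(33/(-44/21)) = 8 + 0*(33*(-21/44)) = 8 + 0*(-63/4) = 8 + 0 = 8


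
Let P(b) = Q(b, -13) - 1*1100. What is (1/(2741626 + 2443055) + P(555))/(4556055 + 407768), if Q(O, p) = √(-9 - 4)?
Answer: -5703149099/25735838795463 + I*√13/4963823 ≈ -0.0002216 + 7.2637e-7*I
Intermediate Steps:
Q(O, p) = I*√13 (Q(O, p) = √(-13) = I*√13)
P(b) = -1100 + I*√13 (P(b) = I*√13 - 1*1100 = I*√13 - 1100 = -1100 + I*√13)
(1/(2741626 + 2443055) + P(555))/(4556055 + 407768) = (1/(2741626 + 2443055) + (-1100 + I*√13))/(4556055 + 407768) = (1/5184681 + (-1100 + I*√13))/4963823 = (1/5184681 + (-1100 + I*√13))*(1/4963823) = (-5703149099/5184681 + I*√13)*(1/4963823) = -5703149099/25735838795463 + I*√13/4963823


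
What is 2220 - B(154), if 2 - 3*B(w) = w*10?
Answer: 8198/3 ≈ 2732.7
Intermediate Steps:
B(w) = ⅔ - 10*w/3 (B(w) = ⅔ - w*10/3 = ⅔ - 10*w/3)
2220 - B(154) = 2220 - (⅔ - 10/3*154) = 2220 - (⅔ - 1540/3) = 2220 - 1*(-1538/3) = 2220 + 1538/3 = 8198/3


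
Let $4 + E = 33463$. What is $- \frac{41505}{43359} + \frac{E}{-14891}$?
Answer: $- \frac{689599912}{215219623} \approx -3.2042$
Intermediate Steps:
$E = 33459$ ($E = -4 + 33463 = 33459$)
$- \frac{41505}{43359} + \frac{E}{-14891} = - \frac{41505}{43359} + \frac{33459}{-14891} = \left(-41505\right) \frac{1}{43359} + 33459 \left(- \frac{1}{14891}\right) = - \frac{13835}{14453} - \frac{33459}{14891} = - \frac{689599912}{215219623}$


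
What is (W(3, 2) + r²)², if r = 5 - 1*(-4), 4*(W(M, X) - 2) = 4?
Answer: 7056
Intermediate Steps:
W(M, X) = 3 (W(M, X) = 2 + (¼)*4 = 2 + 1 = 3)
r = 9 (r = 5 + 4 = 9)
(W(3, 2) + r²)² = (3 + 9²)² = (3 + 81)² = 84² = 7056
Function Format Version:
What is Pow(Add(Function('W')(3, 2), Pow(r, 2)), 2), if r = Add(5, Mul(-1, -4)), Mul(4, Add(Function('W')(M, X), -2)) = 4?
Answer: 7056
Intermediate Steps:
Function('W')(M, X) = 3 (Function('W')(M, X) = Add(2, Mul(Rational(1, 4), 4)) = Add(2, 1) = 3)
r = 9 (r = Add(5, 4) = 9)
Pow(Add(Function('W')(3, 2), Pow(r, 2)), 2) = Pow(Add(3, Pow(9, 2)), 2) = Pow(Add(3, 81), 2) = Pow(84, 2) = 7056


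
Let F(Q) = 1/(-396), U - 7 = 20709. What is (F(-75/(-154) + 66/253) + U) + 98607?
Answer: 47251907/396 ≈ 1.1932e+5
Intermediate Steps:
U = 20716 (U = 7 + 20709 = 20716)
F(Q) = -1/396
(F(-75/(-154) + 66/253) + U) + 98607 = (-1/396 + 20716) + 98607 = 8203535/396 + 98607 = 47251907/396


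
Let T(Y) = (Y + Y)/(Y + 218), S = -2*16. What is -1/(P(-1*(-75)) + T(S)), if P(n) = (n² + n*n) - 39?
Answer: -93/1042591 ≈ -8.9201e-5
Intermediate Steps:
S = -32
P(n) = -39 + 2*n² (P(n) = (n² + n²) - 39 = 2*n² - 39 = -39 + 2*n²)
T(Y) = 2*Y/(218 + Y) (T(Y) = (2*Y)/(218 + Y) = 2*Y/(218 + Y))
-1/(P(-1*(-75)) + T(S)) = -1/((-39 + 2*(-1*(-75))²) + 2*(-32)/(218 - 32)) = -1/((-39 + 2*75²) + 2*(-32)/186) = -1/((-39 + 2*5625) + 2*(-32)*(1/186)) = -1/((-39 + 11250) - 32/93) = -1/(11211 - 32/93) = -1/1042591/93 = -1*93/1042591 = -93/1042591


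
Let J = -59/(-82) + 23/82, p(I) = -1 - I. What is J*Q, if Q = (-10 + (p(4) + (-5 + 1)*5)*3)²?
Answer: 7225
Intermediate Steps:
J = 1 (J = -59*(-1/82) + 23*(1/82) = 59/82 + 23/82 = 1)
Q = 7225 (Q = (-10 + ((-1 - 1*4) + (-5 + 1)*5)*3)² = (-10 + ((-1 - 4) - 4*5)*3)² = (-10 + (-5 - 20)*3)² = (-10 - 25*3)² = (-10 - 75)² = (-85)² = 7225)
J*Q = 1*7225 = 7225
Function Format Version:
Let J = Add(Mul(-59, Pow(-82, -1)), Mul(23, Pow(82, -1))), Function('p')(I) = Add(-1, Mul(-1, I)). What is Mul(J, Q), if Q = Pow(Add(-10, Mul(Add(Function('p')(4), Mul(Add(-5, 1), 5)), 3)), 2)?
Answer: 7225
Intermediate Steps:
J = 1 (J = Add(Mul(-59, Rational(-1, 82)), Mul(23, Rational(1, 82))) = Add(Rational(59, 82), Rational(23, 82)) = 1)
Q = 7225 (Q = Pow(Add(-10, Mul(Add(Add(-1, Mul(-1, 4)), Mul(Add(-5, 1), 5)), 3)), 2) = Pow(Add(-10, Mul(Add(Add(-1, -4), Mul(-4, 5)), 3)), 2) = Pow(Add(-10, Mul(Add(-5, -20), 3)), 2) = Pow(Add(-10, Mul(-25, 3)), 2) = Pow(Add(-10, -75), 2) = Pow(-85, 2) = 7225)
Mul(J, Q) = Mul(1, 7225) = 7225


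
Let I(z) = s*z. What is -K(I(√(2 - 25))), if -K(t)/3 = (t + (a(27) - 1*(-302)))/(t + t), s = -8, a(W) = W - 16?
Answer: 3/2 + 939*I*√23/368 ≈ 1.5 + 12.237*I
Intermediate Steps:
a(W) = -16 + W
I(z) = -8*z
K(t) = -3*(313 + t)/(2*t) (K(t) = -3*(t + ((-16 + 27) - 1*(-302)))/(t + t) = -3*(t + (11 + 302))/(2*t) = -3*(t + 313)*1/(2*t) = -3*(313 + t)*1/(2*t) = -3*(313 + t)/(2*t))
-K(I(√(2 - 25))) = -3*(-313 - (-8)*√(2 - 25))/(2*((-8*√(2 - 25)))) = -3*(-313 - (-8)*√(-23))/(2*((-8*I*√23))) = -3*(-313 - (-8)*I*√23)/(2*((-8*I*√23))) = -3*I*√23/184*(-313 + 8*I*√23)/2 = -3*I*√23*(-313 + 8*I*√23)/368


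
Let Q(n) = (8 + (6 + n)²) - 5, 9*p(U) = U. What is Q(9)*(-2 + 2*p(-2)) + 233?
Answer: -973/3 ≈ -324.33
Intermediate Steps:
p(U) = U/9
Q(n) = 3 + (6 + n)²
Q(9)*(-2 + 2*p(-2)) + 233 = (3 + (6 + 9)²)*(-2 + 2*((⅑)*(-2))) + 233 = (3 + 15²)*(-2 + 2*(-2/9)) + 233 = (3 + 225)*(-2 - 4/9) + 233 = 228*(-22/9) + 233 = -1672/3 + 233 = -973/3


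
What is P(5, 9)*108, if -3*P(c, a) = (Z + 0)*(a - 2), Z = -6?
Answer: 1512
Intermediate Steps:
P(c, a) = -4 + 2*a (P(c, a) = -(-6 + 0)*(a - 2)/3 = -(-2)*(-2 + a) = -(12 - 6*a)/3 = -4 + 2*a)
P(5, 9)*108 = (-4 + 2*9)*108 = (-4 + 18)*108 = 14*108 = 1512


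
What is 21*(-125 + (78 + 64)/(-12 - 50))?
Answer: -82866/31 ≈ -2673.1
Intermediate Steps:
21*(-125 + (78 + 64)/(-12 - 50)) = 21*(-125 + 142/(-62)) = 21*(-125 + 142*(-1/62)) = 21*(-125 - 71/31) = 21*(-3946/31) = -82866/31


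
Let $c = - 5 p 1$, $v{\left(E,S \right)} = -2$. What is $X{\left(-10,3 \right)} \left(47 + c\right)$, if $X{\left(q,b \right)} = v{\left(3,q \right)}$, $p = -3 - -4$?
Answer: $-84$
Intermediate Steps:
$p = 1$ ($p = -3 + 4 = 1$)
$X{\left(q,b \right)} = -2$
$c = -5$ ($c = \left(-5\right) 1 \cdot 1 = \left(-5\right) 1 = -5$)
$X{\left(-10,3 \right)} \left(47 + c\right) = - 2 \left(47 - 5\right) = \left(-2\right) 42 = -84$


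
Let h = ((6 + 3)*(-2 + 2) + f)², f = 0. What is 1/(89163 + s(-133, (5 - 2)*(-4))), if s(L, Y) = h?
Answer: 1/89163 ≈ 1.1215e-5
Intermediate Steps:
h = 0 (h = ((6 + 3)*(-2 + 2) + 0)² = (9*0 + 0)² = (0 + 0)² = 0² = 0)
s(L, Y) = 0
1/(89163 + s(-133, (5 - 2)*(-4))) = 1/(89163 + 0) = 1/89163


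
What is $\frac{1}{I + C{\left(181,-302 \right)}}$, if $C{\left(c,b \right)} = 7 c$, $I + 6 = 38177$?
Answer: $\frac{1}{39438} \approx 2.5356 \cdot 10^{-5}$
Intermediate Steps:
$I = 38171$ ($I = -6 + 38177 = 38171$)
$\frac{1}{I + C{\left(181,-302 \right)}} = \frac{1}{38171 + 7 \cdot 181} = \frac{1}{38171 + 1267} = \frac{1}{39438}$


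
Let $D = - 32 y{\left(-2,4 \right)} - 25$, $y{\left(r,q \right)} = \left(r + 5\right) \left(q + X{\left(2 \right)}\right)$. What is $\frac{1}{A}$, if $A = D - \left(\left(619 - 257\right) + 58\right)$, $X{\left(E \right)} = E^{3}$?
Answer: $- \frac{1}{1597} \approx -0.00062617$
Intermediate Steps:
$y{\left(r,q \right)} = \left(5 + r\right) \left(8 + q\right)$ ($y{\left(r,q \right)} = \left(r + 5\right) \left(q + 2^{3}\right) = \left(5 + r\right) \left(q + 8\right) = \left(5 + r\right) \left(8 + q\right)$)
$D = -1177$ ($D = - 32 \left(40 + 5 \cdot 4 + 8 \left(-2\right) + 4 \left(-2\right)\right) - 25 = - 32 \left(40 + 20 - 16 - 8\right) - 25 = \left(-32\right) 36 - 25 = -1152 - 25 = -1177$)
$A = -1597$ ($A = -1177 - \left(\left(619 - 257\right) + 58\right) = -1177 - \left(362 + 58\right) = -1177 - 420 = -1597$)
$\frac{1}{A} = \frac{1}{-1597} = - \frac{1}{1597}$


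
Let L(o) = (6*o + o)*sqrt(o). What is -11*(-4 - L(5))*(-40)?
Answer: -1760 - 15400*sqrt(5) ≈ -36195.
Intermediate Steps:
L(o) = 7*o**(3/2) (L(o) = (7*o)*sqrt(o) = 7*o**(3/2))
-11*(-4 - L(5))*(-40) = -11*(-4 - 7*5**(3/2))*(-40) = -11*(-4 - 7*5*sqrt(5))*(-40) = -11*(-4 - 35*sqrt(5))*(-40) = (44 + 385*sqrt(5))*(-40) = -1760 - 15400*sqrt(5)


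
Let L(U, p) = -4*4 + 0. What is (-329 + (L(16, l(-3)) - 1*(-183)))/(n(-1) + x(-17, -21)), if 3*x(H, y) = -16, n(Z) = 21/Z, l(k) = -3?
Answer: 486/79 ≈ 6.1519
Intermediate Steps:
x(H, y) = -16/3 (x(H, y) = (⅓)*(-16) = -16/3)
L(U, p) = -16 (L(U, p) = -16 + 0 = -16)
(-329 + (L(16, l(-3)) - 1*(-183)))/(n(-1) + x(-17, -21)) = (-329 + (-16 - 1*(-183)))/(21/(-1) - 16/3) = (-329 + (-16 + 183))/(21*(-1) - 16/3) = (-329 + 167)/(-21 - 16/3) = -162/(-79/3) = -162*(-3/79) = 486/79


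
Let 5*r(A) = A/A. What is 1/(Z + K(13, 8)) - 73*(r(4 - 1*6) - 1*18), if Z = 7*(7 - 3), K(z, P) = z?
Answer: 266382/205 ≈ 1299.4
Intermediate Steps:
Z = 28 (Z = 7*4 = 28)
r(A) = ⅕ (r(A) = (A/A)/5 = (⅕)*1 = ⅕)
1/(Z + K(13, 8)) - 73*(r(4 - 1*6) - 1*18) = 1/(28 + 13) - 73*(⅕ - 1*18) = 1/41 - 73*(⅕ - 18) = 1/41 - 73*(-89/5) = 1/41 + 6497/5 = 266382/205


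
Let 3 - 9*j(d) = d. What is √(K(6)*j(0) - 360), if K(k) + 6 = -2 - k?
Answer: I*√3282/3 ≈ 19.096*I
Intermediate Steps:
K(k) = -8 - k (K(k) = -6 + (-2 - k) = -8 - k)
j(d) = ⅓ - d/9
√(K(6)*j(0) - 360) = √((-8 - 1*6)*(⅓ - ⅑*0) - 360) = √((-8 - 6)*(⅓ + 0) - 360) = √(-14*⅓ - 360) = √(-14/3 - 360) = √(-1094/3) = I*√3282/3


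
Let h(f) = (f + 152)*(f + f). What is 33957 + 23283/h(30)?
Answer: 9508557/280 ≈ 33959.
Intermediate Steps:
h(f) = 2*f*(152 + f) (h(f) = (152 + f)*(2*f) = 2*f*(152 + f))
33957 + 23283/h(30) = 33957 + 23283/((2*30*(152 + 30))) = 33957 + 23283/((2*30*182)) = 33957 + 23283/10920 = 33957 + 23283*(1/10920) = 33957 + 597/280 = 9508557/280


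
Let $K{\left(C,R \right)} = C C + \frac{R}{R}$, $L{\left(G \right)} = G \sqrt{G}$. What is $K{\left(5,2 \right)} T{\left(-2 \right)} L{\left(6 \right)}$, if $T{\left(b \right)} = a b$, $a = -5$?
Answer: $1560 \sqrt{6} \approx 3821.2$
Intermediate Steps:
$L{\left(G \right)} = G^{\frac{3}{2}}$
$K{\left(C,R \right)} = 1 + C^{2}$ ($K{\left(C,R \right)} = C^{2} + 1 = 1 + C^{2}$)
$T{\left(b \right)} = - 5 b$
$K{\left(5,2 \right)} T{\left(-2 \right)} L{\left(6 \right)} = \left(1 + 5^{2}\right) \left(\left(-5\right) \left(-2\right)\right) 6^{\frac{3}{2}} = \left(1 + 25\right) 10 \cdot 6 \sqrt{6} = 26 \cdot 10 \cdot 6 \sqrt{6} = 260 \cdot 6 \sqrt{6} = 1560 \sqrt{6}$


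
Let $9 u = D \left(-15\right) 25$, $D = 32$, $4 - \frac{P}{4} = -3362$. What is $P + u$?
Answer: $\frac{36392}{3} \approx 12131.0$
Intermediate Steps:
$P = 13464$ ($P = 16 - -13448 = 16 + 13448 = 13464$)
$u = - \frac{4000}{3}$ ($u = \frac{32 \left(-15\right) 25}{9} = \frac{\left(-480\right) 25}{9} = \frac{1}{9} \left(-12000\right) = - \frac{4000}{3} \approx -1333.3$)
$P + u = 13464 - \frac{4000}{3} = \frac{36392}{3}$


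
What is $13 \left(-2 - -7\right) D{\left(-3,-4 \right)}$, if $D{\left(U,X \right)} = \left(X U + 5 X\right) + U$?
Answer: $-715$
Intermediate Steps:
$D{\left(U,X \right)} = U + 5 X + U X$ ($D{\left(U,X \right)} = \left(U X + 5 X\right) + U = \left(5 X + U X\right) + U = U + 5 X + U X$)
$13 \left(-2 - -7\right) D{\left(-3,-4 \right)} = 13 \left(-2 - -7\right) \left(-3 + 5 \left(-4\right) - -12\right) = 13 \left(-2 + 7\right) \left(-3 - 20 + 12\right) = 13 \cdot 5 \left(-11\right) = 65 \left(-11\right) = -715$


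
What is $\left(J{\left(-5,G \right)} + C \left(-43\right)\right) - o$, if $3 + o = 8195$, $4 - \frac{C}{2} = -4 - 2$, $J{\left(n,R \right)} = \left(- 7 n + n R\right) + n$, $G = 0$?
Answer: $-9022$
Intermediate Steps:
$J{\left(n,R \right)} = - 6 n + R n$ ($J{\left(n,R \right)} = \left(- 7 n + R n\right) + n = - 6 n + R n$)
$C = 20$ ($C = 8 - 2 \left(-4 - 2\right) = 8 - -12 = 8 + 12 = 20$)
$o = 8192$ ($o = -3 + 8195 = 8192$)
$\left(J{\left(-5,G \right)} + C \left(-43\right)\right) - o = \left(- 5 \left(-6 + 0\right) + 20 \left(-43\right)\right) - 8192 = \left(\left(-5\right) \left(-6\right) - 860\right) - 8192 = \left(30 - 860\right) - 8192 = -830 - 8192 = -9022$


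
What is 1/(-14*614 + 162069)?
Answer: 1/153473 ≈ 6.5158e-6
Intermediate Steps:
1/(-14*614 + 162069) = 1/(-8596 + 162069) = 1/153473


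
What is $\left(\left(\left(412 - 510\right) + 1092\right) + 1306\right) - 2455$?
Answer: $-155$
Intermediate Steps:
$\left(\left(\left(412 - 510\right) + 1092\right) + 1306\right) - 2455 = \left(\left(-98 + 1092\right) + 1306\right) - 2455 = \left(994 + 1306\right) - 2455 = 2300 - 2455 = -155$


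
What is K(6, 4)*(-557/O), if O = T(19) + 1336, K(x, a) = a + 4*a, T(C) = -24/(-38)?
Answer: -52915/6349 ≈ -8.3344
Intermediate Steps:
T(C) = 12/19 (T(C) = -24*(-1/38) = 12/19)
K(x, a) = 5*a
O = 25396/19 (O = 12/19 + 1336 = 25396/19 ≈ 1336.6)
K(6, 4)*(-557/O) = (5*4)*(-557/25396/19) = 20*(-557*19/25396) = 20*(-10583/25396) = -52915/6349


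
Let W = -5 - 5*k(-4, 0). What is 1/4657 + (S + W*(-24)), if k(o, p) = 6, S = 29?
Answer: 4046934/4657 ≈ 869.00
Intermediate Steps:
W = -35 (W = -5 - 5*6 = -5 - 30 = -35)
1/4657 + (S + W*(-24)) = 1/4657 + (29 - 35*(-24)) = 1/4657 + (29 + 840) = 1/4657 + 869 = 4046934/4657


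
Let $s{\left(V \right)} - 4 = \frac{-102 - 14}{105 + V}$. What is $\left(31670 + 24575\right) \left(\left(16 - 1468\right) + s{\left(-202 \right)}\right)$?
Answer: $- \frac{7893423300}{97} \approx -8.1375 \cdot 10^{7}$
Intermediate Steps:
$s{\left(V \right)} = 4 - \frac{116}{105 + V}$ ($s{\left(V \right)} = 4 + \frac{-102 - 14}{105 + V} = 4 - \frac{116}{105 + V}$)
$\left(31670 + 24575\right) \left(\left(16 - 1468\right) + s{\left(-202 \right)}\right) = \left(31670 + 24575\right) \left(\left(16 - 1468\right) + \frac{4 \left(76 - 202\right)}{105 - 202}\right) = 56245 \left(-1452 + 4 \frac{1}{-97} \left(-126\right)\right) = 56245 \left(-1452 + 4 \left(- \frac{1}{97}\right) \left(-126\right)\right) = 56245 \left(-1452 + \frac{504}{97}\right) = 56245 \left(- \frac{140340}{97}\right) = - \frac{7893423300}{97}$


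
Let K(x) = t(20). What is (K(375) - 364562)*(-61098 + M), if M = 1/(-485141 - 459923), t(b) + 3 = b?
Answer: 21049382507920785/945064 ≈ 2.2273e+10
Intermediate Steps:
t(b) = -3 + b
M = -1/945064 (M = 1/(-945064) = -1/945064 ≈ -1.0581e-6)
K(x) = 17 (K(x) = -3 + 20 = 17)
(K(375) - 364562)*(-61098 + M) = (17 - 364562)*(-61098 - 1/945064) = -364545*(-57741520273/945064) = 21049382507920785/945064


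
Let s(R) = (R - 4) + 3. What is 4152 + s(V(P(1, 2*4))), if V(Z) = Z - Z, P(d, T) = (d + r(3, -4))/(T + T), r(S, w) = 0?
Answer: 4151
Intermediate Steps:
P(d, T) = d/(2*T) (P(d, T) = (d + 0)/(T + T) = d/((2*T)) = d*(1/(2*T)) = d/(2*T))
V(Z) = 0
s(R) = -1 + R (s(R) = (-4 + R) + 3 = -1 + R)
4152 + s(V(P(1, 2*4))) = 4152 + (-1 + 0) = 4152 - 1 = 4151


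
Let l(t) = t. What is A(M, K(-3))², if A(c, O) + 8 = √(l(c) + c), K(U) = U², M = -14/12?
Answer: (24 - I*√21)²/9 ≈ 61.667 - 24.44*I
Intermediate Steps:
M = -7/6 (M = -14*1/12 = -7/6 ≈ -1.1667)
A(c, O) = -8 + √2*√c (A(c, O) = -8 + √(c + c) = -8 + √(2*c) = -8 + √2*√c)
A(M, K(-3))² = (-8 + √2*√(-7/6))² = (-8 + √2*(I*√42/6))² = (-8 + I*√21/3)²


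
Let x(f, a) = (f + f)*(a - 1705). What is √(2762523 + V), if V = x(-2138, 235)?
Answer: √9048243 ≈ 3008.0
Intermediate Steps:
x(f, a) = 2*f*(-1705 + a) (x(f, a) = (2*f)*(-1705 + a) = 2*f*(-1705 + a))
V = 6285720 (V = 2*(-2138)*(-1705 + 235) = 2*(-2138)*(-1470) = 6285720)
√(2762523 + V) = √(2762523 + 6285720) = √9048243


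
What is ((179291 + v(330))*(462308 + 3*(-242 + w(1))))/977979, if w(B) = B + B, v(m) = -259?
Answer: 82639022816/977979 ≈ 84500.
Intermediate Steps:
w(B) = 2*B
((179291 + v(330))*(462308 + 3*(-242 + w(1))))/977979 = ((179291 - 259)*(462308 + 3*(-242 + 2*1)))/977979 = (179032*(462308 + 3*(-242 + 2)))*(1/977979) = (179032*(462308 + 3*(-240)))*(1/977979) = (179032*(462308 - 720))*(1/977979) = (179032*461588)*(1/977979) = 82639022816*(1/977979) = 82639022816/977979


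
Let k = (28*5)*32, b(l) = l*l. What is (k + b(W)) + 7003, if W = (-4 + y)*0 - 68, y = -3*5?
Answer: 16107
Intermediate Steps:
y = -15
W = -68 (W = (-4 - 15)*0 - 68 = -19*0 - 68 = 0 - 68 = -68)
b(l) = l**2
k = 4480 (k = 140*32 = 4480)
(k + b(W)) + 7003 = (4480 + (-68)**2) + 7003 = (4480 + 4624) + 7003 = 9104 + 7003 = 16107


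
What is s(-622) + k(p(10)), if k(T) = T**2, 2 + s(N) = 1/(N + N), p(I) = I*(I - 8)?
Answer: 495111/1244 ≈ 398.00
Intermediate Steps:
p(I) = I*(-8 + I)
s(N) = -2 + 1/(2*N) (s(N) = -2 + 1/(N + N) = -2 + 1/(2*N))
s(-622) + k(p(10)) = (-2 + (1/2)/(-622)) + (10*(-8 + 10))**2 = (-2 + (1/2)*(-1/622)) + (10*2)**2 = (-2 - 1/1244) + 20**2 = -2489/1244 + 400 = 495111/1244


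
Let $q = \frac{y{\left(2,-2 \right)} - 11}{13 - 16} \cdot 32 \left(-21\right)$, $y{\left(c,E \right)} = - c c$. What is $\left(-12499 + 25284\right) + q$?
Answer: $9425$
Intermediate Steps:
$y{\left(c,E \right)} = - c^{2}$
$q = -3360$ ($q = \frac{- 2^{2} - 11}{13 - 16} \cdot 32 \left(-21\right) = \frac{\left(-1\right) 4 - 11}{-3} \cdot 32 \left(-21\right) = \left(-4 - 11\right) \left(- \frac{1}{3}\right) 32 \left(-21\right) = \left(-15\right) \left(- \frac{1}{3}\right) 32 \left(-21\right) = 5 \cdot 32 \left(-21\right) = 160 \left(-21\right) = -3360$)
$\left(-12499 + 25284\right) + q = \left(-12499 + 25284\right) - 3360 = 12785 - 3360 = 9425$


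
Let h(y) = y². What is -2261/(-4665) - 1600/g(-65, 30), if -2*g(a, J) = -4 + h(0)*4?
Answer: -3729739/4665 ≈ -799.52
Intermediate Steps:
g(a, J) = 2 (g(a, J) = -(-4 + 0²*4)/2 = -(-4 + 0*4)/2 = -(-4 + 0)/2 = -½*(-4) = 2)
-2261/(-4665) - 1600/g(-65, 30) = -2261/(-4665) - 1600/2 = -2261*(-1/4665) - 1600*½ = 2261/4665 - 800 = -3729739/4665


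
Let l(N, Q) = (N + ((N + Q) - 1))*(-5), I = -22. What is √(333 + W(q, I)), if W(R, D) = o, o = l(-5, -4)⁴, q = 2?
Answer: 3*√3515662 ≈ 5625.0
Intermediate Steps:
l(N, Q) = 5 - 10*N - 5*Q (l(N, Q) = (N + (-1 + N + Q))*(-5) = (-1 + Q + 2*N)*(-5) = 5 - 10*N - 5*Q)
o = 31640625 (o = (5 - 10*(-5) - 5*(-4))⁴ = (5 + 50 + 20)⁴ = 75⁴ = 31640625)
W(R, D) = 31640625
√(333 + W(q, I)) = √(333 + 31640625) = √31640958 = 3*√3515662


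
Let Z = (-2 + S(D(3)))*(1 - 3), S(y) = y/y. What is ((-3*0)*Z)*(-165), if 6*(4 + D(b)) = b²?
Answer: 0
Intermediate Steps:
D(b) = -4 + b²/6
S(y) = 1
Z = 2 (Z = (-2 + 1)*(1 - 3) = -1*(-2) = 2)
((-3*0)*Z)*(-165) = (-3*0*2)*(-165) = (0*2)*(-165) = 0*(-165) = 0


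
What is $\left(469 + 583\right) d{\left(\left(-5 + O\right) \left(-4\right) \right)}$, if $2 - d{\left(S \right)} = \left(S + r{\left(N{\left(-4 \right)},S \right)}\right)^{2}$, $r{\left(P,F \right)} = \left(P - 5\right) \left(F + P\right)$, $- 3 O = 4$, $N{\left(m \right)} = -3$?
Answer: $- \frac{222584264}{9} \approx -2.4732 \cdot 10^{7}$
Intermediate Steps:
$O = - \frac{4}{3}$ ($O = \left(- \frac{1}{3}\right) 4 = - \frac{4}{3} \approx -1.3333$)
$r{\left(P,F \right)} = \left(-5 + P\right) \left(F + P\right)$
$d{\left(S \right)} = 2 - \left(24 - 7 S\right)^{2}$ ($d{\left(S \right)} = 2 - \left(S - \left(-15 - 9 + 5 S - S \left(-3\right)\right)\right)^{2} = 2 - \left(S + \left(9 - 5 S + 15 - 3 S\right)\right)^{2} = 2 - \left(S - \left(-24 + 8 S\right)\right)^{2} = 2 - \left(24 - 7 S\right)^{2}$)
$\left(469 + 583\right) d{\left(\left(-5 + O\right) \left(-4\right) \right)} = \left(469 + 583\right) \left(2 - \left(-24 + 7 \left(-5 - \frac{4}{3}\right) \left(-4\right)\right)^{2}\right) = 1052 \left(2 - \left(-24 + 7 \left(\left(- \frac{19}{3}\right) \left(-4\right)\right)\right)^{2}\right) = 1052 \left(2 - \left(-24 + 7 \cdot \frac{76}{3}\right)^{2}\right) = 1052 \left(2 - \left(-24 + \frac{532}{3}\right)^{2}\right) = 1052 \left(2 - \left(\frac{460}{3}\right)^{2}\right) = 1052 \left(2 - \frac{211600}{9}\right) = 1052 \left(- \frac{211582}{9}\right) = - \frac{222584264}{9}$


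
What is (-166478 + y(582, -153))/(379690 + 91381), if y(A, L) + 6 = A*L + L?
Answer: -255683/471071 ≈ -0.54277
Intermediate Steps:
y(A, L) = -6 + L + A*L (y(A, L) = -6 + (A*L + L) = -6 + (L + A*L) = -6 + L + A*L)
(-166478 + y(582, -153))/(379690 + 91381) = (-166478 + (-6 - 153 + 582*(-153)))/(379690 + 91381) = (-166478 + (-6 - 153 - 89046))/471071 = (-166478 - 89205)*(1/471071) = -255683*1/471071 = -255683/471071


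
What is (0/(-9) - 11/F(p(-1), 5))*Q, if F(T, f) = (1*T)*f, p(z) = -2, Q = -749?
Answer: -8239/10 ≈ -823.90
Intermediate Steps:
F(T, f) = T*f
(0/(-9) - 11/F(p(-1), 5))*Q = (0/(-9) - 11/((-2*5)))*(-749) = (0*(-⅑) - 11/(-10))*(-749) = (0 - 11*(-⅒))*(-749) = (0 + 11/10)*(-749) = (11/10)*(-749) = -8239/10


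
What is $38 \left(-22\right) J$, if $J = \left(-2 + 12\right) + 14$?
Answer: $-20064$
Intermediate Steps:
$J = 24$ ($J = 10 + 14 = 24$)
$38 \left(-22\right) J = 38 \left(-22\right) 24 = \left(-836\right) 24 = -20064$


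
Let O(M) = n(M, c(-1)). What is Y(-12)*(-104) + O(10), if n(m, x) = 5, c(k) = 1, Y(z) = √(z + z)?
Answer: 5 - 208*I*√6 ≈ 5.0 - 509.49*I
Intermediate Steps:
Y(z) = √2*√z (Y(z) = √(2*z) = √2*√z)
O(M) = 5
Y(-12)*(-104) + O(10) = (√2*√(-12))*(-104) + 5 = (√2*(2*I*√3))*(-104) + 5 = (2*I*√6)*(-104) + 5 = -208*I*√6 + 5 = 5 - 208*I*√6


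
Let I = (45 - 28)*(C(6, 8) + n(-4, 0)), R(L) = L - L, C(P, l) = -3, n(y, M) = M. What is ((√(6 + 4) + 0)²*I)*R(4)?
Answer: 0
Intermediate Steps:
R(L) = 0
I = -51 (I = (45 - 28)*(-3 + 0) = 17*(-3) = -51)
((√(6 + 4) + 0)²*I)*R(4) = ((√(6 + 4) + 0)²*(-51))*0 = ((√10 + 0)²*(-51))*0 = ((√10)²*(-51))*0 = (10*(-51))*0 = -510*0 = 0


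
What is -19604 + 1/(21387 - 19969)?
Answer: -27798471/1418 ≈ -19604.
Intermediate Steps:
-19604 + 1/(21387 - 19969) = -19604 + 1/1418 = -27798471/1418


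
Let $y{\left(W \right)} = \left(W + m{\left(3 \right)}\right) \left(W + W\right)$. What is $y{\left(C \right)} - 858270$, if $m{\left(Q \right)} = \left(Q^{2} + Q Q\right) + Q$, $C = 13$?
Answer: $-857386$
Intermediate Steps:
$m{\left(Q \right)} = Q + 2 Q^{2}$ ($m{\left(Q \right)} = \left(Q^{2} + Q^{2}\right) + Q = 2 Q^{2} + Q = Q + 2 Q^{2}$)
$y{\left(W \right)} = 2 W \left(21 + W\right)$ ($y{\left(W \right)} = \left(W + 3 \left(1 + 2 \cdot 3\right)\right) \left(W + W\right) = \left(W + 3 \left(1 + 6\right)\right) 2 W = \left(W + 3 \cdot 7\right) 2 W = \left(W + 21\right) 2 W = \left(21 + W\right) 2 W = 2 W \left(21 + W\right)$)
$y{\left(C \right)} - 858270 = 2 \cdot 13 \left(21 + 13\right) - 858270 = 2 \cdot 13 \cdot 34 - 858270 = 884 - 858270 = -857386$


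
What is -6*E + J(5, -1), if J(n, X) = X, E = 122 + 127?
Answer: -1495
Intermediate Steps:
E = 249
-6*E + J(5, -1) = -6*249 - 1 = -1494 - 1 = -1495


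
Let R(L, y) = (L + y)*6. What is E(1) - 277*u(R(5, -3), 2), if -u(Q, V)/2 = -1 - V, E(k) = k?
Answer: -1661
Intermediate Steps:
R(L, y) = 6*L + 6*y
u(Q, V) = 2 + 2*V (u(Q, V) = -2*(-1 - V) = 2 + 2*V)
E(1) - 277*u(R(5, -3), 2) = 1 - 277*(2 + 2*2) = 1 - 277*(2 + 4) = 1 - 277*6 = 1 - 1662 = -1661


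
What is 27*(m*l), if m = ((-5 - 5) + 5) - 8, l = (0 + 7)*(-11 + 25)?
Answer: -34398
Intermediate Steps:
l = 98 (l = 7*14 = 98)
m = -13 (m = (-10 + 5) - 8 = -5 - 8 = -13)
27*(m*l) = 27*(-13*98) = 27*(-1274) = -34398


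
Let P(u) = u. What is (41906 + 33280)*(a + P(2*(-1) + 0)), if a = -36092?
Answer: -2713763484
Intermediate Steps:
(41906 + 33280)*(a + P(2*(-1) + 0)) = (41906 + 33280)*(-36092 + (2*(-1) + 0)) = 75186*(-36092 + (-2 + 0)) = 75186*(-36092 - 2) = 75186*(-36094) = -2713763484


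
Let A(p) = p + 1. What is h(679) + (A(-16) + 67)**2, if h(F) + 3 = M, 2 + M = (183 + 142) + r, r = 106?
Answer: 3130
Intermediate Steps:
A(p) = 1 + p
M = 429 (M = -2 + ((183 + 142) + 106) = -2 + (325 + 106) = -2 + 431 = 429)
h(F) = 426 (h(F) = -3 + 429 = 426)
h(679) + (A(-16) + 67)**2 = 426 + ((1 - 16) + 67)**2 = 426 + (-15 + 67)**2 = 426 + 52**2 = 426 + 2704 = 3130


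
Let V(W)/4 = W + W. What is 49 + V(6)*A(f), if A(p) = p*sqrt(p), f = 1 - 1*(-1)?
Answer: 49 + 96*sqrt(2) ≈ 184.76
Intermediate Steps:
V(W) = 8*W (V(W) = 4*(W + W) = 4*(2*W) = 8*W)
f = 2 (f = 1 + 1 = 2)
A(p) = p**(3/2)
49 + V(6)*A(f) = 49 + (8*6)*2**(3/2) = 49 + 48*(2*sqrt(2)) = 49 + 96*sqrt(2)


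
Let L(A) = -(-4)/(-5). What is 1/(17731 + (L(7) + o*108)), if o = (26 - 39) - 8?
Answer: 5/77311 ≈ 6.4674e-5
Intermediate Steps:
L(A) = -⅘ (L(A) = -(-4)*(-1)/5 = -1*⅘ = -⅘)
o = -21 (o = -13 - 8 = -21)
1/(17731 + (L(7) + o*108)) = 1/(17731 + (-⅘ - 21*108)) = 1/(17731 + (-⅘ - 2268)) = 1/(17731 - 11344/5) = 1/(77311/5) = 5/77311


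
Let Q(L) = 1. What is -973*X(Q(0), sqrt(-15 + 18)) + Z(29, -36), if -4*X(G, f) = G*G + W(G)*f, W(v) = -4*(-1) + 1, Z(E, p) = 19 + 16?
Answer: 1113/4 + 4865*sqrt(3)/4 ≈ 2384.9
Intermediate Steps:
Z(E, p) = 35
W(v) = 5 (W(v) = 4 + 1 = 5)
X(G, f) = -5*f/4 - G**2/4 (X(G, f) = -(G*G + 5*f)/4 = -(G**2 + 5*f)/4 = -5*f/4 - G**2/4)
-973*X(Q(0), sqrt(-15 + 18)) + Z(29, -36) = -973*(-5*sqrt(-15 + 18)/4 - 1/4*1**2) + 35 = -973*(-5*sqrt(3)/4 - 1/4*1) + 35 = -973*(-5*sqrt(3)/4 - 1/4) + 35 = -973*(-1/4 - 5*sqrt(3)/4) + 35 = (973/4 + 4865*sqrt(3)/4) + 35 = 1113/4 + 4865*sqrt(3)/4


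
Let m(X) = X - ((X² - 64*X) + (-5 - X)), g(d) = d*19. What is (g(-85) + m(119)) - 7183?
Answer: -15100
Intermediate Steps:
g(d) = 19*d
m(X) = 5 - X² + 66*X (m(X) = X - (-5 + X² - 65*X) = X + (5 - X² + 65*X) = 5 - X² + 66*X)
(g(-85) + m(119)) - 7183 = (19*(-85) + (5 - 1*119² + 66*119)) - 7183 = (-1615 + (5 - 1*14161 + 7854)) - 7183 = (-1615 + (5 - 14161 + 7854)) - 7183 = (-1615 - 6302) - 7183 = -7917 - 7183 = -15100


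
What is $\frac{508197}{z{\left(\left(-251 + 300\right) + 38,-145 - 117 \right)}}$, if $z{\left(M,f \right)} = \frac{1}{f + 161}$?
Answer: $-51327897$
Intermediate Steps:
$z{\left(M,f \right)} = \frac{1}{161 + f}$
$\frac{508197}{z{\left(\left(-251 + 300\right) + 38,-145 - 117 \right)}} = \frac{508197}{\frac{1}{161 - 262}} = \frac{508197}{\frac{1}{-101}} = \frac{508197}{- \frac{1}{101}} = 508197 \left(-101\right) = -51327897$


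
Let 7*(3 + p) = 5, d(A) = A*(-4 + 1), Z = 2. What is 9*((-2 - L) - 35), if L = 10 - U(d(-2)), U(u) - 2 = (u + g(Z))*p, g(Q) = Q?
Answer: -3987/7 ≈ -569.57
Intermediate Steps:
d(A) = -3*A (d(A) = A*(-3) = -3*A)
p = -16/7 (p = -3 + (⅐)*5 = -3 + 5/7 = -16/7 ≈ -2.2857)
U(u) = -18/7 - 16*u/7 (U(u) = 2 + (u + 2)*(-16/7) = 2 + (2 + u)*(-16/7) = 2 + (-32/7 - 16*u/7) = -18/7 - 16*u/7)
L = 184/7 (L = 10 - (-18/7 - (-48)*(-2)/7) = 10 - (-18/7 - 16/7*6) = 10 - (-18/7 - 96/7) = 10 - 1*(-114/7) = 10 + 114/7 = 184/7 ≈ 26.286)
9*((-2 - L) - 35) = 9*((-2 - 1*184/7) - 35) = 9*((-2 - 184/7) - 35) = 9*(-198/7 - 35) = 9*(-443/7) = -3987/7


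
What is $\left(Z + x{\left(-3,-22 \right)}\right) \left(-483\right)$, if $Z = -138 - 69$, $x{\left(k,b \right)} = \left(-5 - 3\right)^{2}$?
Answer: $69069$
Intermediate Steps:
$x{\left(k,b \right)} = 64$ ($x{\left(k,b \right)} = \left(-8\right)^{2} = 64$)
$Z = -207$ ($Z = -138 - 69 = -207$)
$\left(Z + x{\left(-3,-22 \right)}\right) \left(-483\right) = \left(-207 + 64\right) \left(-483\right) = \left(-143\right) \left(-483\right) = 69069$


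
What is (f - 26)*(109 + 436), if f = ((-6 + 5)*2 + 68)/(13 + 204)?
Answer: -3038920/217 ≈ -14004.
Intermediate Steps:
f = 66/217 (f = (-1*2 + 68)/217 = (-2 + 68)*(1/217) = 66*(1/217) = 66/217 ≈ 0.30415)
(f - 26)*(109 + 436) = (66/217 - 26)*(109 + 436) = -5576/217*545 = -3038920/217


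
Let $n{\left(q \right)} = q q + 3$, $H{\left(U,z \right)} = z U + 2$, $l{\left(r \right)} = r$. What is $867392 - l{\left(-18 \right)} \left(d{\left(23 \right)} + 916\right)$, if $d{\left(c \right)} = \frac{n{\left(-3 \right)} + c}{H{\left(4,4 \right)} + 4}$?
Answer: $\frac{9722995}{11} \approx 8.8391 \cdot 10^{5}$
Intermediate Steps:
$H{\left(U,z \right)} = 2 + U z$ ($H{\left(U,z \right)} = U z + 2 = 2 + U z$)
$n{\left(q \right)} = 3 + q^{2}$ ($n{\left(q \right)} = q^{2} + 3 = 3 + q^{2}$)
$d{\left(c \right)} = \frac{6}{11} + \frac{c}{22}$ ($d{\left(c \right)} = \frac{\left(3 + \left(-3\right)^{2}\right) + c}{\left(2 + 4 \cdot 4\right) + 4} = \frac{\left(3 + 9\right) + c}{\left(2 + 16\right) + 4} = \frac{12 + c}{18 + 4} = \frac{12 + c}{22} = \left(12 + c\right) \frac{1}{22} = \frac{6}{11} + \frac{c}{22}$)
$867392 - l{\left(-18 \right)} \left(d{\left(23 \right)} + 916\right) = 867392 - - 18 \left(\left(\frac{6}{11} + \frac{1}{22} \cdot 23\right) + 916\right) = 867392 - - 18 \left(\left(\frac{6}{11} + \frac{23}{22}\right) + 916\right) = 867392 - - 18 \left(\frac{35}{22} + 916\right) = 867392 - \left(-18\right) \frac{20187}{22} = 867392 - - \frac{181683}{11} = 867392 + \frac{181683}{11} = \frac{9722995}{11}$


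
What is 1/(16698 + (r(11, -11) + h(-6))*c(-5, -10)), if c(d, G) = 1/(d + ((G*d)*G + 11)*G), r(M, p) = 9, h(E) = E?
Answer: 4885/81569733 ≈ 5.9887e-5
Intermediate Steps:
c(d, G) = 1/(d + G*(11 + d*G²)) (c(d, G) = 1/(d + (d*G² + 11)*G) = 1/(d + (11 + d*G²)*G) = 1/(d + G*(11 + d*G²)))
1/(16698 + (r(11, -11) + h(-6))*c(-5, -10)) = 1/(16698 + (9 - 6)/(-5 + 11*(-10) - 5*(-10)³)) = 1/(16698 + 3/(-5 - 110 - 5*(-1000))) = 1/(16698 + 3/(-5 - 110 + 5000)) = 1/(16698 + 3/4885) = 1/(81569733/4885) = 4885/81569733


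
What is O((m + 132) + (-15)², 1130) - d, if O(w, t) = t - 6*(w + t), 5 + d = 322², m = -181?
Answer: -110385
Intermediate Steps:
d = 103679 (d = -5 + 322² = -5 + 103684 = 103679)
O(w, t) = -6*w - 5*t (O(w, t) = t - 6*(t + w) = t + (-6*t - 6*w) = -6*w - 5*t)
O((m + 132) + (-15)², 1130) - d = (-6*((-181 + 132) + (-15)²) - 5*1130) - 1*103679 = (-6*(-49 + 225) - 5650) - 103679 = (-6*176 - 5650) - 103679 = (-1056 - 5650) - 103679 = -6706 - 103679 = -110385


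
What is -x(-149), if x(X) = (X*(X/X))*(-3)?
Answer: -447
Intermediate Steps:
x(X) = -3*X (x(X) = (X*1)*(-3) = X*(-3) = -3*X)
-x(-149) = -(-3)*(-149) = -1*447 = -447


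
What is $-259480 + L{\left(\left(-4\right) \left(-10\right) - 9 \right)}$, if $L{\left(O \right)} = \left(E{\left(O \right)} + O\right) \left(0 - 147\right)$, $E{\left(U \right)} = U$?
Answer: $-268594$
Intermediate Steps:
$L{\left(O \right)} = - 294 O$ ($L{\left(O \right)} = \left(O + O\right) \left(0 - 147\right) = 2 O \left(-147\right) = - 294 O$)
$-259480 + L{\left(\left(-4\right) \left(-10\right) - 9 \right)} = -259480 - 294 \left(\left(-4\right) \left(-10\right) - 9\right) = -259480 - 294 \left(40 - 9\right) = -259480 - 9114 = -268594$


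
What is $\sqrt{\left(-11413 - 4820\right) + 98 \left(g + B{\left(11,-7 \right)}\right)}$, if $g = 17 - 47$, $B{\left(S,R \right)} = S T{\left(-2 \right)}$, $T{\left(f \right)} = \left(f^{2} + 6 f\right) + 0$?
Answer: $19 i \sqrt{77} \approx 166.72 i$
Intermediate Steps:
$T{\left(f \right)} = f^{2} + 6 f$
$B{\left(S,R \right)} = - 8 S$ ($B{\left(S,R \right)} = S \left(- 2 \left(6 - 2\right)\right) = S \left(\left(-2\right) 4\right) = S \left(-8\right) = - 8 S$)
$g = -30$ ($g = 17 - 47 = -30$)
$\sqrt{\left(-11413 - 4820\right) + 98 \left(g + B{\left(11,-7 \right)}\right)} = \sqrt{\left(-11413 - 4820\right) + 98 \left(-30 - 88\right)} = \sqrt{-16233 + 98 \left(-30 - 88\right)} = \sqrt{-16233 + 98 \left(-118\right)} = \sqrt{-16233 - 11564} = \sqrt{-27797} = 19 i \sqrt{77}$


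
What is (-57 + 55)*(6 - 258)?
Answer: 504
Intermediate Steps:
(-57 + 55)*(6 - 258) = -2*(-252) = 504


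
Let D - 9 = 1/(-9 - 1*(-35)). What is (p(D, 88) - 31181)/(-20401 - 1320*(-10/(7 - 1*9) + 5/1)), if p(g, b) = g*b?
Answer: 395013/436813 ≈ 0.90431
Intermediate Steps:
D = 235/26 (D = 9 + 1/(-9 - 1*(-35)) = 9 + 1/(-9 + 35) = 9 + 1/26 = 235/26 ≈ 9.0385)
p(g, b) = b*g
(p(D, 88) - 31181)/(-20401 - 1320*(-10/(7 - 1*9) + 5/1)) = (88*(235/26) - 31181)/(-20401 - 1320*(-10/(7 - 1*9) + 5/1)) = (10340/13 - 31181)/(-20401 - 1320*(-10/(7 - 9) + 5*1)) = -395013/(13*(-20401 - 1320*(-10/(-2) + 5))) = -395013/(13*(-20401 - 1320*(-10*(-½) + 5))) = -395013/(13*(-20401 - 1320*(5 + 5))) = -395013/(13*(-20401 - 1320*10)) = -395013/(13*(-20401 - 13200)) = -395013/13/(-33601) = -395013/13*(-1/33601) = 395013/436813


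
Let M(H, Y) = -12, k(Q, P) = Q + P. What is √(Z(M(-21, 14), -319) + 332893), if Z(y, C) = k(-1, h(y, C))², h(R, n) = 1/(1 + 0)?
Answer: √332893 ≈ 576.97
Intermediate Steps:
h(R, n) = 1 (h(R, n) = 1/1 = 1)
k(Q, P) = P + Q
Z(y, C) = 0 (Z(y, C) = (1 - 1)² = 0² = 0)
√(Z(M(-21, 14), -319) + 332893) = √(0 + 332893) = √332893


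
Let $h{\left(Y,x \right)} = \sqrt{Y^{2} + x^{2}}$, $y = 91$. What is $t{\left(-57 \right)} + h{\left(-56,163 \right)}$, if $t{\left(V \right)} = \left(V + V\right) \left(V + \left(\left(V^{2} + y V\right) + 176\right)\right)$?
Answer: $207366 + \sqrt{29705} \approx 2.0754 \cdot 10^{5}$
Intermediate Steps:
$t{\left(V \right)} = 2 V \left(176 + V^{2} + 92 V\right)$ ($t{\left(V \right)} = \left(V + V\right) \left(V + \left(\left(V^{2} + 91 V\right) + 176\right)\right) = 2 V \left(V + \left(176 + V^{2} + 91 V\right)\right) = 2 V \left(176 + V^{2} + 92 V\right)$)
$t{\left(-57 \right)} + h{\left(-56,163 \right)} = 2 \left(-57\right) \left(176 + \left(-57\right)^{2} + 92 \left(-57\right)\right) + \sqrt{\left(-56\right)^{2} + 163^{2}} = 2 \left(-57\right) \left(176 + 3249 - 5244\right) + \sqrt{3136 + 26569} = 2 \left(-57\right) \left(-1819\right) + \sqrt{29705} = 207366 + \sqrt{29705}$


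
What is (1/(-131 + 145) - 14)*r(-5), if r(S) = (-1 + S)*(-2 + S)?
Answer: -585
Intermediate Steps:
(1/(-131 + 145) - 14)*r(-5) = (1/(-131 + 145) - 14)*(2 + (-5)² - 3*(-5)) = (1/14 - 14)*(2 + 25 + 15) = (1/14 - 14)*42 = -195/14*42 = -585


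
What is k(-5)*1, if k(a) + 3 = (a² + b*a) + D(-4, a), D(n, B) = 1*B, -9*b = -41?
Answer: -52/9 ≈ -5.7778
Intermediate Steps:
b = 41/9 (b = -⅑*(-41) = 41/9 ≈ 4.5556)
D(n, B) = B
k(a) = -3 + a² + 50*a/9 (k(a) = -3 + ((a² + 41*a/9) + a) = -3 + (a² + 50*a/9) = -3 + a² + 50*a/9)
k(-5)*1 = (-3 + (-5)² + (50/9)*(-5))*1 = (-3 + 25 - 250/9)*1 = -52/9*1 = -52/9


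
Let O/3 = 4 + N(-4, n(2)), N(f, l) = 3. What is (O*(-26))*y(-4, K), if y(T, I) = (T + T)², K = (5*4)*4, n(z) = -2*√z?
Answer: -34944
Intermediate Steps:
O = 21 (O = 3*(4 + 3) = 3*7 = 21)
K = 80 (K = 20*4 = 80)
y(T, I) = 4*T² (y(T, I) = (2*T)² = 4*T²)
(O*(-26))*y(-4, K) = (21*(-26))*(4*(-4)²) = -2184*16 = -546*64 = -34944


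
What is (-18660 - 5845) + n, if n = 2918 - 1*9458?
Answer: -31045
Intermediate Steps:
n = -6540 (n = 2918 - 9458 = -6540)
(-18660 - 5845) + n = (-18660 - 5845) - 6540 = -24505 - 6540 = -31045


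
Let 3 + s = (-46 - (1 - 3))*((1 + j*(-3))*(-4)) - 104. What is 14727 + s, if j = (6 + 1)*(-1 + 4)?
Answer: 3708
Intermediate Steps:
j = 21 (j = 7*3 = 21)
s = -11019 (s = -3 + ((-46 - (1 - 3))*((1 + 21*(-3))*(-4)) - 104) = -3 + ((-46 - (-2))*((1 - 63)*(-4)) - 104) = -3 + ((-46 - 1*(-2))*(-62*(-4)) - 104) = -3 + ((-46 + 2)*248 - 104) = -3 + (-44*248 - 104) = -3 + (-10912 - 104) = -3 - 11016 = -11019)
14727 + s = 14727 - 11019 = 3708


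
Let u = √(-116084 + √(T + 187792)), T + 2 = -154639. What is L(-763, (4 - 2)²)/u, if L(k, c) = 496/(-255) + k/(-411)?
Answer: 3097*I/(34935*√(116084 - √33151)) ≈ 0.0002604*I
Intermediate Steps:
T = -154641 (T = -2 - 154639 = -154641)
L(k, c) = -496/255 - k/411 (L(k, c) = 496*(-1/255) + k*(-1/411) = -496/255 - k/411)
u = √(-116084 + √33151) (u = √(-116084 + √(-154641 + 187792)) = √(-116084 + √33151) ≈ 340.44*I)
L(-763, (4 - 2)²)/u = (-496/255 - 1/411*(-763))/(√(-116084 + √33151)) = (-496/255 + 763/411)/√(-116084 + √33151) = -3097/(34935*√(-116084 + √33151))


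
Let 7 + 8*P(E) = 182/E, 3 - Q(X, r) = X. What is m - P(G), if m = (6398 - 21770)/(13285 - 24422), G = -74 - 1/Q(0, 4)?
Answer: 7269901/2838344 ≈ 2.5613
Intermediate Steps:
Q(X, r) = 3 - X
G = -223/3 (G = -74 - 1/(3 - 1*0) = -74 - 1/(3 + 0) = -74 - 1/3 = -74 - 1*⅓ = -74 - ⅓ = -223/3 ≈ -74.333)
P(E) = -7/8 + 91/(4*E) (P(E) = -7/8 + (182/E)/8 = -7/8 + 91/(4*E))
m = 2196/1591 (m = -15372/(-11137) = -15372*(-1/11137) = 2196/1591 ≈ 1.3803)
m - P(G) = 2196/1591 - 7*(26 - 1*(-223/3))/(8*(-223/3)) = 2196/1591 - 7*(-3)*(26 + 223/3)/(8*223) = 2196/1591 - 7*(-3)*301/(8*223*3) = 2196/1591 - 1*(-2107/1784) = 2196/1591 + 2107/1784 = 7269901/2838344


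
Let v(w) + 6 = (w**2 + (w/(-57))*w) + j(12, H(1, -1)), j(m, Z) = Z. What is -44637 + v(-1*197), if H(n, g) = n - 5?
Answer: -371575/57 ≈ -6518.9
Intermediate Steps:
H(n, g) = -5 + n
v(w) = -10 + 56*w**2/57 (v(w) = -6 + ((w**2 + (w/(-57))*w) + (-5 + 1)) = -6 + ((w**2 + (w*(-1/57))*w) - 4) = -6 + ((w**2 + (-w/57)*w) - 4) = -6 + ((w**2 - w**2/57) - 4) = -6 + (56*w**2/57 - 4) = -6 + (-4 + 56*w**2/57) = -10 + 56*w**2/57)
-44637 + v(-1*197) = -44637 + (-10 + 56*(-1*197)**2/57) = -44637 + (-10 + (56/57)*(-197)**2) = -44637 + (-10 + (56/57)*38809) = -44637 + (-10 + 2173304/57) = -44637 + 2172734/57 = -371575/57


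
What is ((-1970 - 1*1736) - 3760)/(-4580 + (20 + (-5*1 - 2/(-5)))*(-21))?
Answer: 37330/24517 ≈ 1.5226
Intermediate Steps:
((-1970 - 1*1736) - 3760)/(-4580 + (20 + (-5*1 - 2/(-5)))*(-21)) = ((-1970 - 1736) - 3760)/(-4580 + (20 + (-5 - 2*(-1/5)))*(-21)) = (-3706 - 3760)/(-4580 + (20 + (-5 + 2/5))*(-21)) = -7466/(-4580 + (20 - 23/5)*(-21)) = -7466/(-4580 + (77/5)*(-21)) = -7466/(-4580 - 1617/5) = -7466/(-24517/5) = -7466*(-5/24517) = 37330/24517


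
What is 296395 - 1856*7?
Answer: 283403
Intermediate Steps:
296395 - 1856*7 = 296395 - 12992 = 283403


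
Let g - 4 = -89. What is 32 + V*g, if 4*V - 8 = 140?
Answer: -3113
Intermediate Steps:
g = -85 (g = 4 - 89 = -85)
V = 37 (V = 2 + (1/4)*140 = 2 + 35 = 37)
32 + V*g = 32 + 37*(-85) = 32 - 3145 = -3113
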